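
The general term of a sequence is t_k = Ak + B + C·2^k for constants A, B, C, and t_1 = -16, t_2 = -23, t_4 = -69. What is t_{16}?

-262137

At k = 1, 2, 4: A + B + 2C = -16; 2A + B + 4C = -23; 4A + B + 16C = -69.
Subtracting the first from the second: A + 2C = -7.
Subtracting the second from the third: 2A + 12C = -46.
Solving: C = -4, A = 1, then B = -9.
Hence t_{16} = 1·16 + (-9) + (-4)·65536 = -262137.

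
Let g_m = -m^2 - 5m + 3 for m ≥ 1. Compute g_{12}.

g_{12} = -1·12^2 - 5·12 + 3 = -201.

-201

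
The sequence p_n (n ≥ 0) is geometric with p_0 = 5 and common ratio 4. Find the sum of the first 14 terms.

447392425

p_n = 5·4^(n-0).
S = 5·(4^14 - 1)/(4 - 1) = 5·(268435456 - 1)/(3) = 447392425.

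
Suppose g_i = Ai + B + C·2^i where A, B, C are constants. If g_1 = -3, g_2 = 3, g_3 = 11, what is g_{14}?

16431

At i = 1, 2, 3: A + B + 2C = -3; 2A + B + 4C = 3; 3A + B + 8C = 11.
Subtracting the first from the second: A + 2C = 6.
Subtracting the second from the third: A + 4C = 8.
Solving: C = 1, A = 4, then B = -9.
So g_i = 4·i + (-9) + 1·2^i; at i=14 this is 16431.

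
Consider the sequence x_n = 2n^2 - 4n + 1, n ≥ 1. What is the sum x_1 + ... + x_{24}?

8624

Over n = 1..24: Σn = 300, Σn² = 4900.
Total = (2)·4900 + (-4)·300 + (1)·24 = 8624.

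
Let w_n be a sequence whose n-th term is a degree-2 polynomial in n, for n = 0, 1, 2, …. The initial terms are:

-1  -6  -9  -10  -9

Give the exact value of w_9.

26

1st diffs: -5, -3, -1, 1.
2nd diffs: 2, 2, 2 (constant).
Newton forward-difference form: w_n = -1 + (-5)·C(n,1) + 2·C(n,2).
At n = 9: n = 9, so w_9 = -1 - 45 + 72 = 26.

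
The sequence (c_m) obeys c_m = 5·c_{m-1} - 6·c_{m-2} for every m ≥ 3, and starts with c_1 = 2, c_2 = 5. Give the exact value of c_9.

6817

Compute successive terms:
c_3 = 13  c_4 = 35  c_5 = 97  c_6 = 275  c_7 = 793  c_8 = 2315  c_9 = 6817.
(Characteristic roots are 3 and 2.)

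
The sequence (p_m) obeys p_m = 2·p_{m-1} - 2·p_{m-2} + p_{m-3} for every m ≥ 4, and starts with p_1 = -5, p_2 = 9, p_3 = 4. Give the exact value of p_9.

4

p_4 = -15, p_5 = -29, p_6 = -24, p_7 = -5, p_8 = 9, p_9 = 4.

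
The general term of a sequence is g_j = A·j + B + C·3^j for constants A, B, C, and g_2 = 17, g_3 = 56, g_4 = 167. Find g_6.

Write the equations: 2A + B + 9C = 17; 3A + B + 27C = 56; 4A + B + 81C = 167.
Subtracting the first from the second: A + 18C = 39.
Subtracting the second from the third: A + 54C = 111.
Solving: C = 2, A = 3, then B = -7.
Therefore g_6 = 18 + (-7) + 2·729 = 1469.

1469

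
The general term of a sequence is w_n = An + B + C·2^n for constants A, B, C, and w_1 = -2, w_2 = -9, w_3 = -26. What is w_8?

The three given values yield: A + B + 2C = -2; 2A + B + 4C = -9; 3A + B + 8C = -26.
Subtracting the first from the second: A + 2C = -7.
Subtracting the second from the third: A + 4C = -17.
Solving: C = -5, A = 3, then B = 5.
Therefore w_8 = 24 + 5 + (-5)·256 = -1251.

-1251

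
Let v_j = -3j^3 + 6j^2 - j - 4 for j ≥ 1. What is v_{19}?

-18434

v_{19} = -3·19^3 + 6·19^2 - 1·19 - 4 = -18434.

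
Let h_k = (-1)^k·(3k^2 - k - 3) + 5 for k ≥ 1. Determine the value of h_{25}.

(-1)^25 = -1; 3k^2 - k - 3 at k=25 is 1847; so h_{25} = -1842.

-1842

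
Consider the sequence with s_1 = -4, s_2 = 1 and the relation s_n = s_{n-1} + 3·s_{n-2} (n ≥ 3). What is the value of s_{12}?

-11225

Step forward from the initial values:
s_3 = -11; s_4 = -8; s_5 = -41; s_6 = -65; s_7 = -188; s_8 = -383; s_9 = -947; s_{10} = -2096; s_{11} = -4937; s_{12} = -11225.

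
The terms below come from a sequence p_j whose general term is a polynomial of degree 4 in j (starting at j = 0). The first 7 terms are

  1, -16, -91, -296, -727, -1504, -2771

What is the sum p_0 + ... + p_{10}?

1st diffs: -17, -75, -205, -431, -777, -1267.
2nd diffs: -58, -130, -226, -346, -490.
3rd diffs: -72, -96, -120, -144.
4th diffs: -24, -24, -24 (constant).
Newton forward-difference form: p_j = 1 + (-17)·C(j,1) + (-58)·C(j,2) + (-72)·C(j,3) + (-24)·C(j,4).
Continuing: -4696, -7471, -11312, -16459.
Summing j = 0..10 (11 terms) gives -45342.

-45342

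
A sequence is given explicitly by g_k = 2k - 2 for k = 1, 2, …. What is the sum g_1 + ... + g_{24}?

Over k = 1..24: Σk = 300.
Total = (2)·300 + (-2)·24 = 552.

552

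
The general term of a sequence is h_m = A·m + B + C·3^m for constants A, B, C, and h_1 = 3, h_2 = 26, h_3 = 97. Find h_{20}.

The three given values yield: A + B + 3C = 3; 2A + B + 9C = 26; 3A + B + 27C = 97.
Subtracting the first from the second: A + 6C = 23.
Subtracting the second from the third: A + 18C = 71.
Solving: C = 4, A = -1, then B = -8.
Hence h_{20} = -1·20 + (-8) + 4·3486784401 = 13947137576.

13947137576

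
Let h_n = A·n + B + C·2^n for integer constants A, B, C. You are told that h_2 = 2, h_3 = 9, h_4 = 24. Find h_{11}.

At n = 2, 3, 4: 2A + B + 4C = 2; 3A + B + 8C = 9; 4A + B + 16C = 24.
Subtracting the first from the second: A + 4C = 7.
Subtracting the second from the third: A + 8C = 15.
Solving: C = 2, A = -1, then B = -4.
So h_n = -1·n + (-4) + 2·2^n; at n=11 this is 4081.

4081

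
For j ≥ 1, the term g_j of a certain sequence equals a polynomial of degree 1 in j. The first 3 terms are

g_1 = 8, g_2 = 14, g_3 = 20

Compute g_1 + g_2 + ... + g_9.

288

1st diffs: 6, 6 (constant).
So g_j = 6j + 2.
Continuing: …, 26, 32, 38, 44, …, g_9 = 56.
Summing j = 1..9 (9 terms) gives 288.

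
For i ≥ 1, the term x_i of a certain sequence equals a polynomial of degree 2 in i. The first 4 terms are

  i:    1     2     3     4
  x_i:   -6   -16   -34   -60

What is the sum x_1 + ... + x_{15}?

1st diffs: -10, -18, -26.
2nd diffs: -8, -8 (constant).
So x_i = -4i^2 + 2i - 4.
Continuing: …, -94, -136, -186, -244, …, x_{15} = -874.
Summing i = 1..15 (15 terms) gives -4780.

-4780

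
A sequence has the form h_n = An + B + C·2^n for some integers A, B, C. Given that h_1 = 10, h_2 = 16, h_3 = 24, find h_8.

At n = 1, 2, 3: A + B + 2C = 10; 2A + B + 4C = 16; 3A + B + 8C = 24.
Subtracting the first from the second: A + 2C = 6.
Subtracting the second from the third: A + 4C = 8.
Solving: C = 1, A = 4, then B = 4.
Therefore h_8 = 32 + 4 + 1·256 = 292.

292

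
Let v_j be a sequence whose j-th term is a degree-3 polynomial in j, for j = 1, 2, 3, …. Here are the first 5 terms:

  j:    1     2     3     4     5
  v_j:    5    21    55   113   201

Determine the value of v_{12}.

2161

1st diffs: 16, 34, 58, 88.
2nd diffs: 18, 24, 30.
3rd diffs: 6, 6 (constant).
Newton forward-difference form: v_j = 5 + 16·C(j-1,1) + 18·C(j-1,2) + 6·C(j-1,3).
At j = 12: j-1 = 11, so v_{12} = 5 + 176 + 990 + 990 = 2161.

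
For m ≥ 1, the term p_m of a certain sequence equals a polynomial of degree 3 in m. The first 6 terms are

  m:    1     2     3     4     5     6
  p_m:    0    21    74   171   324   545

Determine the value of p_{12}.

3971

1st diffs: 21, 53, 97, 153, 221.
2nd diffs: 32, 44, 56, 68.
3rd diffs: 12, 12, 12 (constant).
So p_m = 2m^3 + 4m^2 - 5m - 1.
Evaluating at m = 12 gives p_{12} = 3971.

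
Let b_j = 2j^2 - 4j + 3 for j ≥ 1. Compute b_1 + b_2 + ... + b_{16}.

Over j = 1..16: Σj = 136, Σj² = 1496.
Total = (2)·1496 + (-4)·136 + (3)·16 = 2496.

2496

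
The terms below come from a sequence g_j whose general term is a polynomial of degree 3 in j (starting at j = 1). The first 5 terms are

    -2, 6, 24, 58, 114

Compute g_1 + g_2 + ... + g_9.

1866

1st diffs: 8, 18, 34, 56.
2nd diffs: 10, 16, 22.
3rd diffs: 6, 6 (constant).
Newton forward-difference form: g_j = -2 + 8·C(j-1,1) + 10·C(j-1,2) + 6·C(j-1,3).
Continuing: 198, 316, 474, 678.
Summing j = 1..9 (9 terms) gives 1866.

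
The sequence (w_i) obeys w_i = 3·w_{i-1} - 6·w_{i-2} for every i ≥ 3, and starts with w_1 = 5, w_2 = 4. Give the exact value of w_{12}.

Iterate the recurrence:
w_3 = -18  w_4 = -78  w_5 = -126  w_6 = 90  w_7 = 1026  w_8 = 2538  w_9 = 1458  w_{10} = -10854  w_{11} = -41310  w_{12} = -58806.

-58806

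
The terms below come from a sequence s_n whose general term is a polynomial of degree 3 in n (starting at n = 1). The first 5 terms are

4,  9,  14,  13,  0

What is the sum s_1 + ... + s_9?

-540

1st diffs: 5, 5, -1, -13.
2nd diffs: 0, -6, -12.
3rd diffs: -6, -6 (constant).
Newton forward-difference form: s_n = 4 + 5·C(n-1,1) + (-6)·C(n-1,3).
Continuing: -31, -86, -171, -292.
Summing n = 1..9 (9 terms) gives -540.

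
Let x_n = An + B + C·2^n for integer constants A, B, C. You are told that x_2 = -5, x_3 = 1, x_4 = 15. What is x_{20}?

2097103

At n = 2, 3, 4: 2A + B + 4C = -5; 3A + B + 8C = 1; 4A + B + 16C = 15.
Subtracting the first from the second: A + 4C = 6.
Subtracting the second from the third: A + 8C = 14.
Solving: C = 2, A = -2, then B = -9.
So x_n = -2·n + (-9) + 2·2^n; at n=20 this is 2097103.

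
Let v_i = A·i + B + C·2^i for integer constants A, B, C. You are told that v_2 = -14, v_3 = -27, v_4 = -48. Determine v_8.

Write the equations: 2A + B + 4C = -14; 3A + B + 8C = -27; 4A + B + 16C = -48.
Subtracting the first from the second: A + 4C = -13.
Subtracting the second from the third: A + 8C = -21.
Solving: C = -2, A = -5, then B = 4.
Hence v_8 = -5·8 + 4 + (-2)·256 = -548.

-548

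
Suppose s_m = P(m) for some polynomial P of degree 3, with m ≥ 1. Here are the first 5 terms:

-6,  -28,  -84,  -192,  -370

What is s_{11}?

-3916

1st diffs: -22, -56, -108, -178.
2nd diffs: -34, -52, -70.
3rd diffs: -18, -18 (constant).
Newton forward-difference form: s_m = -6 + (-22)·C(m-1,1) + (-34)·C(m-1,2) + (-18)·C(m-1,3).
At m = 11: m-1 = 10, so s_{11} = -6 - 220 - 1530 - 2160 = -3916.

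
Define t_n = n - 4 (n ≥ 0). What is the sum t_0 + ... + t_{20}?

Over n = 0..20: Σn = 210.
Total = (1)·210 + (-4)·21 = 126.

126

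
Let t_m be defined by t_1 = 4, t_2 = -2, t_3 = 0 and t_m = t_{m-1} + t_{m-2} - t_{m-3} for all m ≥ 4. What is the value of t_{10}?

-18

t_4 = -6  t_5 = -4  t_6 = -10  t_7 = -8  t_8 = -14  t_9 = -12  t_{10} = -18.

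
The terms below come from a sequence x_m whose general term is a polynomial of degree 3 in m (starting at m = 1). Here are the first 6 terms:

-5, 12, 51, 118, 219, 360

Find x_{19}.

8563

1st diffs: 17, 39, 67, 101, 141.
2nd diffs: 22, 28, 34, 40.
3rd diffs: 6, 6, 6 (constant).
Newton forward-difference form: x_m = -5 + 17·C(m-1,1) + 22·C(m-1,2) + 6·C(m-1,3).
At m = 19: m-1 = 18, so x_{19} = -5 + 306 + 3366 + 4896 = 8563.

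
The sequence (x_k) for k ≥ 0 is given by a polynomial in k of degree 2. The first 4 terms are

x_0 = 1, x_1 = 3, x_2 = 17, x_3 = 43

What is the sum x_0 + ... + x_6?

1st diffs: 2, 14, 26.
2nd diffs: 12, 12 (constant).
So x_k = 6k^2 - 4k + 1.
Continuing: 81, 131, 193.
Summing k = 0..6 (7 terms) gives 469.

469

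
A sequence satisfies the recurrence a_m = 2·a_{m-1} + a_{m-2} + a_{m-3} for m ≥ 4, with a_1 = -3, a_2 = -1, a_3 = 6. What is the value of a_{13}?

38490

Step forward from the initial values:
a_4 = 8;  a_5 = 21;  a_6 = 56;  a_7 = 141;  a_8 = 359;  a_9 = 915;  a_{10} = 2330;  a_{11} = 5934;  a_{12} = 15113;  a_{13} = 38490.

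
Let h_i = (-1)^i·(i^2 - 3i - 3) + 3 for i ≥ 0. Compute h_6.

18

(-1)^6 = 1; i^2 - 3i - 3 at i=6 is 15; so h_6 = 18.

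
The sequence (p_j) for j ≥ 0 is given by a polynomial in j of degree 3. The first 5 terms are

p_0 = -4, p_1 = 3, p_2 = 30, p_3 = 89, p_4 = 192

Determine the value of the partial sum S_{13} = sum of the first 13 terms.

14794

1st diffs: 7, 27, 59, 103.
2nd diffs: 20, 32, 44.
3rd diffs: 12, 12 (constant).
So p_j = 2j^3 + 4j^2 + j - 4.
Continuing: …, 351, 578, 885, 1284, …, p_{12} = 4040.
Summing j = 0..12 (13 terms) gives 14794.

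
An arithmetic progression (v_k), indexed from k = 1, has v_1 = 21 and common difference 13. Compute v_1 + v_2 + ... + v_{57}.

21945

v_k = 21 + (k - 1)·13.
v_{57} = 749; S = 57·(21 + 749)/2 = 21945.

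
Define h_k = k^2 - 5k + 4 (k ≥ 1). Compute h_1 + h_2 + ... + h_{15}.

700

Over k = 1..15: Σk = 120, Σk² = 1240.
Total = (1)·1240 + (-5)·120 + (4)·15 = 700.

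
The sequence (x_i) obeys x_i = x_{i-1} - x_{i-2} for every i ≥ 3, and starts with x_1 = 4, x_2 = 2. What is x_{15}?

-2

Iterate the recurrence:
x_3 = -2, x_4 = -4, x_5 = -2, …, x_{12} = 2, x_{13} = 4, x_{14} = 2, x_{15} = -2.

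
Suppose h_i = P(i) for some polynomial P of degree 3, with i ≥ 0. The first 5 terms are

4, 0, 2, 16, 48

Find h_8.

1st diffs: -4, 2, 14, 32.
2nd diffs: 6, 12, 18.
3rd diffs: 6, 6 (constant).
Newton forward-difference form: h_i = 4 + (-4)·C(i,1) + 6·C(i,2) + 6·C(i,3).
At i = 8: i = 8, so h_8 = 4 - 32 + 168 + 336 = 476.

476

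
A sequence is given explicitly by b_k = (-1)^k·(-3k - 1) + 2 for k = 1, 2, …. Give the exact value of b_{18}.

(-1)^18 = 1; -3k - 1 at k=18 is -55; so b_{18} = -53.

-53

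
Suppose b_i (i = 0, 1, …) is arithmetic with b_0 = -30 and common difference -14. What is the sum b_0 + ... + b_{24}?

-4950

b_i = -30 + (i - 0)·(-14).
b_{24} = -366; S = 25·(-30 + (-366))/2 = -4950.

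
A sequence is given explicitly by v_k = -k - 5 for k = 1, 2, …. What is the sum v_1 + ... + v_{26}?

Over k = 1..26: Σk = 351.
Total = (-1)·351 + (-5)·26 = -481.

-481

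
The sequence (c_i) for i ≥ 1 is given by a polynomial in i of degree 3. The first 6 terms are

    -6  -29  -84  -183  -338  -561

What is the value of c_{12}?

-3999

1st diffs: -23, -55, -99, -155, -223.
2nd diffs: -32, -44, -56, -68.
3rd diffs: -12, -12, -12 (constant).
Newton forward-difference form: c_i = -6 + (-23)·C(i-1,1) + (-32)·C(i-1,2) + (-12)·C(i-1,3).
At i = 12: i-1 = 11, so c_{12} = -6 - 253 - 1760 - 1980 = -3999.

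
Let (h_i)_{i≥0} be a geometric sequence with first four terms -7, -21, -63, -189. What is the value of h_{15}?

Common ratio r = 3.
h_i = (-7)·3^(i-0).
h_{15} = (-7)·3^15 = -100442349.

-100442349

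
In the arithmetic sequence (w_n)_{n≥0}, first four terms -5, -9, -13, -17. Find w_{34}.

-141

Common difference d = -4.
w_n = -5 + (n - 0)·(-4).
w_{34} = -5 + 34·(-4) = -141.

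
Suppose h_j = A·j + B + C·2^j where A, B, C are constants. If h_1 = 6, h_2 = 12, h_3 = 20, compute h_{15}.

Plug in j = 1, 2, 3: A + B + 2C = 6; 2A + B + 4C = 12; 3A + B + 8C = 20.
Subtracting the first from the second: A + 2C = 6.
Subtracting the second from the third: A + 4C = 8.
Solving: C = 1, A = 4, then B = 0.
Hence h_{15} = 4·15 + 0 + 1·32768 = 32828.

32828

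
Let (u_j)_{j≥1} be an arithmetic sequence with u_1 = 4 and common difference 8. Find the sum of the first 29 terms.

u_j = 4 + (j - 1)·8.
u_{29} = 228; S = 29·(4 + 228)/2 = 3364.

3364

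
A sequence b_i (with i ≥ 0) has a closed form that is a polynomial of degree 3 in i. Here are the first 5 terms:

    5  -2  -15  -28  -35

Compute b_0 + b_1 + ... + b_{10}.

1st diffs: -7, -13, -13, -7.
2nd diffs: -6, 0, 6.
3rd diffs: 6, 6 (constant).
So b_i = i^3 - 6i^2 - 2i + 5.
Continuing: …, -30, -7, 40, 117, …, b_{10} = 385.
Summing i = 0..10 (11 terms) gives 660.

660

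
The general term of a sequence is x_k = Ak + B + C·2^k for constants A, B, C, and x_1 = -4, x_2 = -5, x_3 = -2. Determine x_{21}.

Write the equations: A + B + 2C = -4; 2A + B + 4C = -5; 3A + B + 8C = -2.
Subtracting the first from the second: A + 2C = -1.
Subtracting the second from the third: A + 4C = 3.
Solving: C = 2, A = -5, then B = -3.
Therefore x_{21} = -105 + (-3) + 2·2097152 = 4194196.

4194196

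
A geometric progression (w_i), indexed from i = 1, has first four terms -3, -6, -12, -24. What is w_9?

Common ratio r = 2.
w_i = (-3)·2^(i-1).
w_9 = (-3)·2^8 = -768.

-768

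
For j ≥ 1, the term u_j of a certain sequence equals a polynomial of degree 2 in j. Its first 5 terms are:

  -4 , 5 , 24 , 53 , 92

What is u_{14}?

1st diffs: 9, 19, 29, 39.
2nd diffs: 10, 10, 10 (constant).
Newton forward-difference form: u_j = -4 + 9·C(j-1,1) + 10·C(j-1,2).
At j = 14: j-1 = 13, so u_{14} = -4 + 117 + 780 = 893.

893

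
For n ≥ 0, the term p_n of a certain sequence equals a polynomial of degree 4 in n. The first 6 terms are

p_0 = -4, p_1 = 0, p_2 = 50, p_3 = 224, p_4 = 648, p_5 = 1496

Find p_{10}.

21546

1st diffs: 4, 50, 174, 424, 848.
2nd diffs: 46, 124, 250, 424.
3rd diffs: 78, 126, 174.
4th diffs: 48, 48 (constant).
So p_n = 2n^4 + n^3 + 6n^2 - 5n - 4.
Evaluating at n = 10 gives p_{10} = 21546.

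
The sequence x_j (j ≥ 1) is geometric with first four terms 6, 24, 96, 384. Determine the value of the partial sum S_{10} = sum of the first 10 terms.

Common ratio r = 4.
x_j = 6·4^(j-1).
S = 6·(4^10 - 1)/(4 - 1) = 6·(1048576 - 1)/(3) = 2097150.

2097150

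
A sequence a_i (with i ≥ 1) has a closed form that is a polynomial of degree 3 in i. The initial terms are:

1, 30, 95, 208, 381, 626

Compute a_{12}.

1st diffs: 29, 65, 113, 173, 245.
2nd diffs: 36, 48, 60, 72.
3rd diffs: 12, 12, 12 (constant).
Newton forward-difference form: a_i = 1 + 29·C(i-1,1) + 36·C(i-1,2) + 12·C(i-1,3).
At i = 12: i-1 = 11, so a_{12} = 1 + 319 + 1980 + 1980 = 4280.

4280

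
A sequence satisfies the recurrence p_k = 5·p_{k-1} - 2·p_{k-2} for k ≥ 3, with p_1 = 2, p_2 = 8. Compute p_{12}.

30738644

p_3 = 36; p_4 = 164; p_5 = 748; p_6 = 3412; p_7 = 15564; p_8 = 70996; p_9 = 323852; p_{10} = 1477268; p_{11} = 6738636; p_{12} = 30738644.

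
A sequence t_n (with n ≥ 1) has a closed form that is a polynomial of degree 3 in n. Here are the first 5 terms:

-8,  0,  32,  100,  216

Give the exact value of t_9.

1st diffs: 8, 32, 68, 116.
2nd diffs: 24, 36, 48.
3rd diffs: 12, 12 (constant).
Newton forward-difference form: t_n = -8 + 8·C(n-1,1) + 24·C(n-1,2) + 12·C(n-1,3).
At n = 9: n-1 = 8, so t_9 = -8 + 64 + 672 + 672 = 1400.

1400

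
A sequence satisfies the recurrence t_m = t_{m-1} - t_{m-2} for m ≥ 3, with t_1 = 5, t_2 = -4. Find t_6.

9

t_3 = -9  t_4 = -5  t_5 = 4  t_6 = 9.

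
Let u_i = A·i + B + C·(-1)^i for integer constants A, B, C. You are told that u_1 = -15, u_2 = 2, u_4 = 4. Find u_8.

At i = 1, 2, 4: A + B - C = -15; 2A + B + C = 2; 4A + B + C = 4.
Subtracting the first from the second: A + 2C = 17.
Subtracting the second from the third: 2A = 2.
Solving: C = 8, A = 1, then B = -8.
Hence u_8 = 1·8 + (-8) + 8·1 = 8.

8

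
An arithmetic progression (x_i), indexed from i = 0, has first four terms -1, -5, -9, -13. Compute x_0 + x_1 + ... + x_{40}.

Common difference d = -4.
x_i = -1 + (i - 0)·(-4).
x_{40} = -161; S = 41·(-1 + (-161))/2 = -3321.

-3321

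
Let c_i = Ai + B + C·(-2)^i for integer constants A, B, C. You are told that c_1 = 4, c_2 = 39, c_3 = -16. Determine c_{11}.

Plug in i = 1, 2, 3: A + B - 2C = 4; 2A + B + 4C = 39; 3A + B - 8C = -16.
Subtracting the first from the second: A + 6C = 35.
Subtracting the second from the third: A - 12C = -55.
Solving: C = 5, A = 5, then B = 9.
Therefore c_{11} = 55 + 9 + 5·(-2048) = -10176.

-10176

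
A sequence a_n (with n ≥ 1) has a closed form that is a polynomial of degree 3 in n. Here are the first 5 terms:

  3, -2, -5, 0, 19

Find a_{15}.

1st diffs: -5, -3, 5, 19.
2nd diffs: 2, 8, 14.
3rd diffs: 6, 6 (constant).
Newton forward-difference form: a_n = 3 + (-5)·C(n-1,1) + 2·C(n-1,2) + 6·C(n-1,3).
At n = 15: n-1 = 14, so a_{15} = 3 - 70 + 182 + 2184 = 2299.

2299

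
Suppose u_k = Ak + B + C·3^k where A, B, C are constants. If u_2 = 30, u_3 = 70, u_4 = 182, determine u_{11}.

354342

Write the equations: 2A + B + 9C = 30; 3A + B + 27C = 70; 4A + B + 81C = 182.
Subtracting the first from the second: A + 18C = 40.
Subtracting the second from the third: A + 54C = 112.
Solving: C = 2, A = 4, then B = 4.
So u_k = 4·k + 4 + 2·3^k; at k=11 this is 354342.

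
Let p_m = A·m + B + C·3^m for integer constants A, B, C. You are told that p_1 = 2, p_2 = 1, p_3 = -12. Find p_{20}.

Write the equations: A + B + 3C = 2; 2A + B + 9C = 1; 3A + B + 27C = -12.
Subtracting the first from the second: A + 6C = -1.
Subtracting the second from the third: A + 18C = -13.
Solving: C = -1, A = 5, then B = 0.
So p_m = 5·m + 0 + (-1)·3^m; at m=20 this is -3486784301.

-3486784301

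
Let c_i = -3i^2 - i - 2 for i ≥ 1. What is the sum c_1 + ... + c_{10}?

Over i = 1..10: Σi = 55, Σi² = 385.
Total = (-3)·385 + (-1)·55 + (-2)·10 = -1230.

-1230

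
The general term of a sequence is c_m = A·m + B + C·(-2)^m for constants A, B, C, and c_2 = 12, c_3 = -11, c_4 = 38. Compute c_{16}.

131090

At m = 2, 3, 4: 2A + B + 4C = 12; 3A + B - 8C = -11; 4A + B + 16C = 38.
Subtracting the first from the second: A - 12C = -23.
Subtracting the second from the third: A + 24C = 49.
Solving: C = 2, A = 1, then B = 2.
Therefore c_{16} = 16 + 2 + 2·65536 = 131090.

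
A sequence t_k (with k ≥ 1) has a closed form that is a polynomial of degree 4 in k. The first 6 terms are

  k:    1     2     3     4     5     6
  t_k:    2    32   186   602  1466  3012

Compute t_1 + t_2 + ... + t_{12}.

135610

1st diffs: 30, 154, 416, 864, 1546.
2nd diffs: 124, 262, 448, 682.
3rd diffs: 138, 186, 234.
4th diffs: 48, 48 (constant).
Newton forward-difference form: t_k = 2 + 30·C(k-1,1) + 124·C(k-1,2) + 138·C(k-1,3) + 48·C(k-1,4).
Continuing: …, 5522, 9326, 14802, 22376, …, t_{12} = 45762.
Summing k = 1..12 (12 terms) gives 135610.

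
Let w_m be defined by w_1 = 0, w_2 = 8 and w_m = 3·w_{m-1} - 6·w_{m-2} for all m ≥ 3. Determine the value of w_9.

w_3 = 24;  w_4 = 24;  w_5 = -72;  w_6 = -360;  w_7 = -648;  w_8 = 216;  w_9 = 4536.

4536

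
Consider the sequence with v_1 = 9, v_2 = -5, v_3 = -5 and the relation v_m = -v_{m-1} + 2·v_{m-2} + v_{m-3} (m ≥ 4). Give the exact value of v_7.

Step forward from the initial values:
v_4 = 4  v_5 = -19  v_6 = 22  v_7 = -56.

-56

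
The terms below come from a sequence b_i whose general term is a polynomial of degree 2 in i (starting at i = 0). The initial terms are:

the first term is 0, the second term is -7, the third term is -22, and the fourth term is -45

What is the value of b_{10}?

-430

1st diffs: -7, -15, -23.
2nd diffs: -8, -8 (constant).
Newton forward-difference form: b_i = (-7)·C(i,1) + (-8)·C(i,2).
At i = 10: i = 10, so b_{10} = -70 - 360 = -430.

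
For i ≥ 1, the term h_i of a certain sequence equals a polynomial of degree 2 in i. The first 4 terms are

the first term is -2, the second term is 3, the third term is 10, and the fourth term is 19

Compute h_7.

58

1st diffs: 5, 7, 9.
2nd diffs: 2, 2 (constant).
So h_i = i^2 + 2i - 5.
Evaluating at i = 7 gives h_7 = 58.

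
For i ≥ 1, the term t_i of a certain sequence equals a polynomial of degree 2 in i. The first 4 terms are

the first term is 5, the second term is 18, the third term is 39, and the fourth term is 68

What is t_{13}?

689

1st diffs: 13, 21, 29.
2nd diffs: 8, 8 (constant).
Newton forward-difference form: t_i = 5 + 13·C(i-1,1) + 8·C(i-1,2).
At i = 13: i-1 = 12, so t_{13} = 5 + 156 + 528 = 689.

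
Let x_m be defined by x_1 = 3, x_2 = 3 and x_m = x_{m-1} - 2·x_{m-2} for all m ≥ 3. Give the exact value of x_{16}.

279

Compute successive terms:
x_3 = -3, x_4 = -9, x_5 = -3, …, x_{13} = -3, x_{14} = -273, x_{15} = -267, x_{16} = 279.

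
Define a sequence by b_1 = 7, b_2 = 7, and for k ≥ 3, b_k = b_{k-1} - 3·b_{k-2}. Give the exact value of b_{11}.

1771

Applying the relation repeatedly:
b_3 = -14;  b_4 = -35;  b_5 = 7;  b_6 = 112;  b_7 = 91;  b_8 = -245;  b_9 = -518;  b_{10} = 217;  b_{11} = 1771.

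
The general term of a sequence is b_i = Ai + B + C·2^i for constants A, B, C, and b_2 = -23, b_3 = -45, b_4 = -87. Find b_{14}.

-81947

The three given values yield: 2A + B + 4C = -23; 3A + B + 8C = -45; 4A + B + 16C = -87.
Subtracting the first from the second: A + 4C = -22.
Subtracting the second from the third: A + 8C = -42.
Solving: C = -5, A = -2, then B = 1.
Hence b_{14} = -2·14 + 1 + (-5)·16384 = -81947.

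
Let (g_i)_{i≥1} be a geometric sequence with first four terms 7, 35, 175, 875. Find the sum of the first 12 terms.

Common ratio r = 5.
g_i = 7·5^(i-1).
S = 7·(5^12 - 1)/(5 - 1) = 7·(244140625 - 1)/(4) = 427246092.

427246092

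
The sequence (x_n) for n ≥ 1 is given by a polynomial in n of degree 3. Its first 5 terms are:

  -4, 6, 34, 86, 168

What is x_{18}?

6694

1st diffs: 10, 28, 52, 82.
2nd diffs: 18, 24, 30.
3rd diffs: 6, 6 (constant).
Newton forward-difference form: x_n = -4 + 10·C(n-1,1) + 18·C(n-1,2) + 6·C(n-1,3).
At n = 18: n-1 = 17, so x_{18} = -4 + 170 + 2448 + 4080 = 6694.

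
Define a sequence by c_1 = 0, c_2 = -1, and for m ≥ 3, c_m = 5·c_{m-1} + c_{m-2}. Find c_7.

-3640

c_3 = -5; c_4 = -26; c_5 = -135; c_6 = -701; c_7 = -3640.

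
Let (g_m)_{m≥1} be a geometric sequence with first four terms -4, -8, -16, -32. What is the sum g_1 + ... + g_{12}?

-16380

Common ratio r = 2.
g_m = (-4)·2^(m-1).
S = (-4)·(2^12 - 1)/(2 - 1) = (-4)·(4096 - 1)/(1) = -16380.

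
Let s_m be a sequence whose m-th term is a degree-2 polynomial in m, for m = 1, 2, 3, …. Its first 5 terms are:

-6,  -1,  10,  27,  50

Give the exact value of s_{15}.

610

1st diffs: 5, 11, 17, 23.
2nd diffs: 6, 6, 6 (constant).
Newton forward-difference form: s_m = -6 + 5·C(m-1,1) + 6·C(m-1,2).
At m = 15: m-1 = 14, so s_{15} = -6 + 70 + 546 = 610.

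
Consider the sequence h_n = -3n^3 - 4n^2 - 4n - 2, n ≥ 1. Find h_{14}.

h_{14} = -3·14^3 - 4·14^2 - 4·14 - 2 = -9074.

-9074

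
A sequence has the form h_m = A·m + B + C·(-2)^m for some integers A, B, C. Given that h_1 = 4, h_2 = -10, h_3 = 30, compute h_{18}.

-786366

The three given values yield: A + B - 2C = 4; 2A + B + 4C = -10; 3A + B - 8C = 30.
Subtracting the first from the second: A + 6C = -14.
Subtracting the second from the third: A - 12C = 40.
Solving: C = -3, A = 4, then B = -6.
So h_m = 4·m + (-6) + (-3)·(-2)^m; at m=18 this is -786366.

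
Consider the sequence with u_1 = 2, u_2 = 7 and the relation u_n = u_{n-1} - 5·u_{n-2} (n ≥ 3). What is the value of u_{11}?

10617

Iterate the recurrence:
u_3 = -3; u_4 = -38; u_5 = -23; u_6 = 167; u_7 = 282; u_8 = -553; u_9 = -1963; u_{10} = 802; u_{11} = 10617.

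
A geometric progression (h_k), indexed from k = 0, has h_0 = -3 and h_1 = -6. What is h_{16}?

Common ratio r = 2.
h_k = (-3)·2^(k-0).
h_{16} = (-3)·2^16 = -196608.

-196608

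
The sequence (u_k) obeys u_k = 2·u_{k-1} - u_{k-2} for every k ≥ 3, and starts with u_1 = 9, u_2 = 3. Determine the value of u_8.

Applying the relation repeatedly:
u_3 = -3  u_4 = -9  u_5 = -15  u_6 = -21  u_7 = -27  u_8 = -33.
(Characteristic roots are 1 and 1.)

-33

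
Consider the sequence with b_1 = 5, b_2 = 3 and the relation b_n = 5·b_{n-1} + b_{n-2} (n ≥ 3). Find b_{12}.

54454378

b_3 = 20  b_4 = 103  b_5 = 535  b_6 = 2778  b_7 = 14425  b_8 = 74903  b_9 = 388940  b_{10} = 2019603  b_{11} = 10486955  b_{12} = 54454378.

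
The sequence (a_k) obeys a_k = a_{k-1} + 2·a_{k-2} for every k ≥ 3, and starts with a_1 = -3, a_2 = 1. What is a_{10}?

Step forward from the initial values:
a_3 = -5; a_4 = -3; a_5 = -13; a_6 = -19; a_7 = -45; a_8 = -83; a_9 = -173; a_{10} = -339.
(Characteristic roots are 2 and -1.)

-339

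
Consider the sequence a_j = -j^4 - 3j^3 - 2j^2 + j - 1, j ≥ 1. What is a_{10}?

a_{10} = -1·10^4 - 3·10^3 - 2·10^2 + 1·10 - 1 = -13191.

-13191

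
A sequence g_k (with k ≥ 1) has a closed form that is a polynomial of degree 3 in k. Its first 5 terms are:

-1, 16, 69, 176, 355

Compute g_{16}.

1st diffs: 17, 53, 107, 179.
2nd diffs: 36, 54, 72.
3rd diffs: 18, 18 (constant).
Newton forward-difference form: g_k = -1 + 17·C(k-1,1) + 36·C(k-1,2) + 18·C(k-1,3).
At k = 16: k-1 = 15, so g_{16} = -1 + 255 + 3780 + 8190 = 12224.

12224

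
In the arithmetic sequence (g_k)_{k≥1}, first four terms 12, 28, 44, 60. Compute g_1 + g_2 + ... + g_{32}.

8320

Common difference d = 16.
g_k = 12 + (k - 1)·16.
g_{32} = 508; S = 32·(12 + 508)/2 = 8320.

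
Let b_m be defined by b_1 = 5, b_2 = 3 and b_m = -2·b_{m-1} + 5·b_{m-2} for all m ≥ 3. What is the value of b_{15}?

b_3 = 19; b_4 = -23; b_5 = 141; …; b_{12} = -713143; b_{13} = 2461181; b_{14} = -8488077; b_{15} = 29282059.

29282059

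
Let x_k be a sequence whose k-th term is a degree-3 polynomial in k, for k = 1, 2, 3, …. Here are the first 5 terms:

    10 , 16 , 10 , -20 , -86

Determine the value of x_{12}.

1st diffs: 6, -6, -30, -66.
2nd diffs: -12, -24, -36.
3rd diffs: -12, -12 (constant).
Newton forward-difference form: x_k = 10 + 6·C(k-1,1) + (-12)·C(k-1,2) + (-12)·C(k-1,3).
At k = 12: k-1 = 11, so x_{12} = 10 + 66 - 660 - 1980 = -2564.

-2564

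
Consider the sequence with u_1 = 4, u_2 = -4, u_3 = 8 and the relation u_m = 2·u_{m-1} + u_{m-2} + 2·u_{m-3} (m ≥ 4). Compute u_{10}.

Compute successive terms:
u_4 = 20, u_5 = 40, u_6 = 116, u_7 = 312, u_8 = 820, u_9 = 2184, u_{10} = 5812.

5812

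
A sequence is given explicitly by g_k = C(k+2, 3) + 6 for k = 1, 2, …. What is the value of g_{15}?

686

C(17, 3) = 680, so g_{15} = 686.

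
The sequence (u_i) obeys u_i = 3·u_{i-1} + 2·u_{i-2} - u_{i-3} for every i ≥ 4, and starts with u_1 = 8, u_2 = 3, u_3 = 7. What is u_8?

2868

Step forward from the initial values:
u_4 = 19;  u_5 = 68;  u_6 = 235;  u_7 = 822;  u_8 = 2868.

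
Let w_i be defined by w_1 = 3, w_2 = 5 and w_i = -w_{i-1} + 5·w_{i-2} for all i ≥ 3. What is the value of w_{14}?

-45235

w_3 = 10  w_4 = 15  w_5 = 35  …  w_{11} = 3335  w_{12} = -4760  w_{13} = 21435  w_{14} = -45235.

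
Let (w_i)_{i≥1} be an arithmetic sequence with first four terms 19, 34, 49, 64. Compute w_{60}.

904

Common difference d = 15.
w_i = 19 + (i - 1)·15.
w_{60} = 19 + 59·15 = 904.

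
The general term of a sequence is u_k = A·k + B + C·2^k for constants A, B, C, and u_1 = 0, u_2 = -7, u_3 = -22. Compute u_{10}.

-4079

Plug in k = 1, 2, 3: A + B + 2C = 0; 2A + B + 4C = -7; 3A + B + 8C = -22.
Subtracting the first from the second: A + 2C = -7.
Subtracting the second from the third: A + 4C = -15.
Solving: C = -4, A = 1, then B = 7.
So u_k = 1·k + 7 + (-4)·2^k; at k=10 this is -4079.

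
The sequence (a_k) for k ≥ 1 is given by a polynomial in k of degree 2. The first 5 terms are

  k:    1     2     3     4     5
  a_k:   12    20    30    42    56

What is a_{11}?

1st diffs: 8, 10, 12, 14.
2nd diffs: 2, 2, 2 (constant).
So a_k = k^2 + 5k + 6.
Evaluating at k = 11 gives a_{11} = 182.

182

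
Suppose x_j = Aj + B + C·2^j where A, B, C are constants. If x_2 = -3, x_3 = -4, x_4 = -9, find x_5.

At j = 2, 3, 4: 2A + B + 4C = -3; 3A + B + 8C = -4; 4A + B + 16C = -9.
Subtracting the first from the second: A + 4C = -1.
Subtracting the second from the third: A + 8C = -5.
Solving: C = -1, A = 3, then B = -5.
Therefore x_5 = 15 + (-5) + (-1)·32 = -22.

-22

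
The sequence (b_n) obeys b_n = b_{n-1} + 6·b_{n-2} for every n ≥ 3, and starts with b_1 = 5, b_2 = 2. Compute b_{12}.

419828

Compute successive terms:
b_3 = 32, b_4 = 44, b_5 = 236, b_6 = 500, b_7 = 1916, b_8 = 4916, b_9 = 16412, b_{10} = 45908, b_{11} = 144380, b_{12} = 419828.
(Characteristic roots are 3 and -2.)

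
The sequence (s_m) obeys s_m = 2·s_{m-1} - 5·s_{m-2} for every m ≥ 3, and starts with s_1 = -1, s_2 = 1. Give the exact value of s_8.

s_3 = 7;  s_4 = 9;  s_5 = -17;  s_6 = -79;  s_7 = -73;  s_8 = 249.

249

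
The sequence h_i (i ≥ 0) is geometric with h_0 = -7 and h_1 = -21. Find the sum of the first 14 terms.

Common ratio r = 3.
h_i = (-7)·3^(i-0).
S = (-7)·(3^14 - 1)/(3 - 1) = (-7)·(4782969 - 1)/(2) = -16740388.

-16740388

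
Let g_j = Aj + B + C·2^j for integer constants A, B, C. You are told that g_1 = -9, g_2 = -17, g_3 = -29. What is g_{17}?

Write the equations: A + B + 2C = -9; 2A + B + 4C = -17; 3A + B + 8C = -29.
Subtracting the first from the second: A + 2C = -8.
Subtracting the second from the third: A + 4C = -12.
Solving: C = -2, A = -4, then B = -1.
Therefore g_{17} = -68 + (-1) + (-2)·131072 = -262213.

-262213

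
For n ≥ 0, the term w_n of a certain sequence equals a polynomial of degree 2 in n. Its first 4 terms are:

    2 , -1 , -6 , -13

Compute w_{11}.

1st diffs: -3, -5, -7.
2nd diffs: -2, -2 (constant).
So w_n = -n^2 - 2n + 2.
Evaluating at n = 11 gives w_{11} = -141.

-141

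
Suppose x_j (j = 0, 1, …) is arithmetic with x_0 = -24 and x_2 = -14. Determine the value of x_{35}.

Common difference d = (-14 - (-24)) / (2 - 0) = 5.
x_j = -24 + (j - 0)·5.
x_{35} = -24 + 35·5 = 151.

151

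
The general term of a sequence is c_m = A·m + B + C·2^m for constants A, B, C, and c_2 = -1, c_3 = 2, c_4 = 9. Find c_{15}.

32750

Plug in m = 2, 3, 4: 2A + B + 4C = -1; 3A + B + 8C = 2; 4A + B + 16C = 9.
Subtracting the first from the second: A + 4C = 3.
Subtracting the second from the third: A + 8C = 7.
Solving: C = 1, A = -1, then B = -3.
Therefore c_{15} = -15 + (-3) + 1·32768 = 32750.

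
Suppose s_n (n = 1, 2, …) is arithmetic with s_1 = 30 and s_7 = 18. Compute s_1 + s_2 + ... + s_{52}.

-1092

Common difference d = (18 - 30) / (7 - 1) = -2.
s_n = 30 + (n - 1)·(-2).
s_{52} = -72; S = 52·(30 + (-72))/2 = -1092.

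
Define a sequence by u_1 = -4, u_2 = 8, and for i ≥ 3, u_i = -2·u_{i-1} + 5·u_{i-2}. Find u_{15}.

Step forward from the initial values:
u_3 = -36  u_4 = 112  u_5 = -404  …  u_{12} = 2317392  u_{13} = -7994164  u_{14} = 27575288  u_{15} = -95121396.

-95121396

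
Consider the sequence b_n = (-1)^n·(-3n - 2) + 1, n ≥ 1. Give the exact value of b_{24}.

(-1)^24 = 1; -3n - 2 at n=24 is -74; so b_{24} = -73.

-73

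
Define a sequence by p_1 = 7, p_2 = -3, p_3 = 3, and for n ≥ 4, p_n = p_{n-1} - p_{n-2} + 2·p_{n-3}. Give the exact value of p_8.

Compute successive terms:
p_4 = 20, p_5 = 11, p_6 = -3, p_7 = 26, p_8 = 51.

51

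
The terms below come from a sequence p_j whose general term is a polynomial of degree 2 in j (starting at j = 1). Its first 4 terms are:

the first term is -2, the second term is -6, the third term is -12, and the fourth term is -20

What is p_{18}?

-342

1st diffs: -4, -6, -8.
2nd diffs: -2, -2 (constant).
Newton forward-difference form: p_j = -2 + (-4)·C(j-1,1) + (-2)·C(j-1,2).
At j = 18: j-1 = 17, so p_{18} = -2 - 68 - 272 = -342.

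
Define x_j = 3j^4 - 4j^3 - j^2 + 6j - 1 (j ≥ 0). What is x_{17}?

230723

x_{17} = 3·17^4 - 4·17^3 - 1·17^2 + 6·17 - 1 = 230723.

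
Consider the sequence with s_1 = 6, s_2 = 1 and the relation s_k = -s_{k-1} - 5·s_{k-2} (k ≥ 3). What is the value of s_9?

Compute successive terms:
s_3 = -31; s_4 = 26; s_5 = 129; s_6 = -259; s_7 = -386; s_8 = 1681; s_9 = 249.

249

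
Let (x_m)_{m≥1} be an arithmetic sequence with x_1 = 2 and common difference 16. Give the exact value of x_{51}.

x_m = 2 + (m - 1)·16.
x_{51} = 2 + 50·16 = 802.

802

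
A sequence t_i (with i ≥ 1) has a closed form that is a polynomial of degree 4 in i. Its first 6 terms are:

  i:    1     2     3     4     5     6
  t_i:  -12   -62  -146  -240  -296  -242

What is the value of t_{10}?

1st diffs: -50, -84, -94, -56, 54.
2nd diffs: -34, -10, 38, 110.
3rd diffs: 24, 48, 72.
4th diffs: 24, 24 (constant).
Newton forward-difference form: t_i = -12 + (-50)·C(i-1,1) + (-34)·C(i-1,2) + 24·C(i-1,3) + 24·C(i-1,4).
At i = 10: i-1 = 9, so t_{10} = -12 - 450 - 1224 + 2016 + 3024 = 3354.

3354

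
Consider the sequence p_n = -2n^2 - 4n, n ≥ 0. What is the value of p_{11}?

p_{11} = -2·11^2 - 4·11 = -286.

-286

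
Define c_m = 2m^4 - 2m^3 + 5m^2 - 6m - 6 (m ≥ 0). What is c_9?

c_9 = 2·9^4 - 2·9^3 + 5·9^2 - 6·9 - 6 = 12009.

12009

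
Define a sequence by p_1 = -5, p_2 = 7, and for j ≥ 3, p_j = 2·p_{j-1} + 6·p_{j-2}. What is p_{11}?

Compute successive terms:
p_3 = -16  p_4 = 10  p_5 = -76  p_6 = -92  p_7 = -640  p_8 = -1832  p_9 = -7504  p_{10} = -26000  p_{11} = -97024.

-97024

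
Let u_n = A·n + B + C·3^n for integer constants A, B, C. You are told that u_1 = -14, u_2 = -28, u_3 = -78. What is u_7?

At n = 1, 2, 3: A + B + 3C = -14; 2A + B + 9C = -28; 3A + B + 27C = -78.
Subtracting the first from the second: A + 6C = -14.
Subtracting the second from the third: A + 18C = -50.
Solving: C = -3, A = 4, then B = -9.
Therefore u_7 = 28 + (-9) + (-3)·2187 = -6542.

-6542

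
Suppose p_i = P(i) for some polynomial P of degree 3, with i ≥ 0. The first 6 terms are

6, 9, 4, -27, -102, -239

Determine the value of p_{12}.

1st diffs: 3, -5, -31, -75, -137.
2nd diffs: -8, -26, -44, -62.
3rd diffs: -18, -18, -18 (constant).
Newton forward-difference form: p_i = 6 + 3·C(i,1) + (-8)·C(i,2) + (-18)·C(i,3).
At i = 12: i = 12, so p_{12} = 6 + 36 - 528 - 3960 = -4446.

-4446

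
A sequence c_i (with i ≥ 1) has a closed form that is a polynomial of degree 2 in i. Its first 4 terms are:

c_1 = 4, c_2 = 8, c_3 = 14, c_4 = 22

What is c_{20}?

422

1st diffs: 4, 6, 8.
2nd diffs: 2, 2 (constant).
Newton forward-difference form: c_i = 4 + 4·C(i-1,1) + 2·C(i-1,2).
At i = 20: i-1 = 19, so c_{20} = 4 + 76 + 342 = 422.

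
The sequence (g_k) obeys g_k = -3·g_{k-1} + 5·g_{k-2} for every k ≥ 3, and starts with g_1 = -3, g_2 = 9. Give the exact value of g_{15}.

-1211006202

Step forward from the initial values:
g_3 = -42; g_4 = 171; g_5 = -723; …; g_{12} = 16432416; g_{13} = -68894283; g_{14} = 288844929; g_{15} = -1211006202.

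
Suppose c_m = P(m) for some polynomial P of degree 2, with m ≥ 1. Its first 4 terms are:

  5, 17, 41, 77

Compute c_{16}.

1st diffs: 12, 24, 36.
2nd diffs: 12, 12 (constant).
Newton forward-difference form: c_m = 5 + 12·C(m-1,1) + 12·C(m-1,2).
At m = 16: m-1 = 15, so c_{16} = 5 + 180 + 1260 = 1445.

1445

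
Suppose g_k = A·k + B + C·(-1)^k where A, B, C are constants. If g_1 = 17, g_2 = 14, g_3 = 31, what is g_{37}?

269

At k = 1, 2, 3: A + B - C = 17; 2A + B + C = 14; 3A + B - C = 31.
Subtracting the first from the second: A + 2C = -3.
Subtracting the second from the third: A - 2C = 17.
Solving: C = -5, A = 7, then B = 5.
Therefore g_{37} = 259 + 5 + (-5)·(-1) = 269.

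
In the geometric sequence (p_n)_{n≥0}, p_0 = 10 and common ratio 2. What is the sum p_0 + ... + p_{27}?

p_n = 10·2^(n-0).
S = 10·(2^28 - 1)/(2 - 1) = 10·(268435456 - 1)/(1) = 2684354550.

2684354550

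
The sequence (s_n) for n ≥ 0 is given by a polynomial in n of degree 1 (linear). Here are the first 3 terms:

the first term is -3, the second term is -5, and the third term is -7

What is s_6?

1st diffs: -2, -2 (constant).
So s_n = -2n - 3.
Evaluating at n = 6 gives s_6 = -15.

-15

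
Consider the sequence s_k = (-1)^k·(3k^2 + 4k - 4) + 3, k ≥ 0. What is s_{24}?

1823

(-1)^24 = 1; 3k^2 + 4k - 4 at k=24 is 1820; so s_{24} = 1823.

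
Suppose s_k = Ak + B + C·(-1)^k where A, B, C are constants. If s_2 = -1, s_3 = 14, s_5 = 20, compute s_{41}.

Write the equations: 2A + B + C = -1; 3A + B - C = 14; 5A + B - C = 20.
Subtracting the first from the second: A - 2C = 15.
Subtracting the second from the third: 2A = 6.
Solving: C = -6, A = 3, then B = -1.
Therefore s_{41} = 123 + (-1) + (-6)·(-1) = 128.

128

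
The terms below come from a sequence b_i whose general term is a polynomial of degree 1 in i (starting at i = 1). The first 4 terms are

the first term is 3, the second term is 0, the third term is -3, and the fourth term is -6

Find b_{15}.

-39

1st diffs: -3, -3, -3 (constant).
So b_i = -3i + 6.
Evaluating at i = 15 gives b_{15} = -39.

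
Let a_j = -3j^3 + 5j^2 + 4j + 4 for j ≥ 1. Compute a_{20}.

-21916

a_{20} = -3·20^3 + 5·20^2 + 4·20 + 4 = -21916.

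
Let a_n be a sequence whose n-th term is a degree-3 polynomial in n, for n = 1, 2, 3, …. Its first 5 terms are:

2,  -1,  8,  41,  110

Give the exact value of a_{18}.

1st diffs: -3, 9, 33, 69.
2nd diffs: 12, 24, 36.
3rd diffs: 12, 12 (constant).
So a_n = 2n^3 - 6n^2 + n + 5.
Evaluating at n = 18 gives a_{18} = 9743.

9743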